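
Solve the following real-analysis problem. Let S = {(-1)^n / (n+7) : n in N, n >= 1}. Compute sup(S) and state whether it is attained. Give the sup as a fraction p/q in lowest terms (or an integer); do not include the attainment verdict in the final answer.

Analysis:
- Values: -1/8, 1/9, -1/10, 1/11, -1/12, ...
- Positive terms (even n): 1/(2+7), 1/(4+7), ... decreasing -> max = 1/9 (n=2).
- Negative terms (odd n): -1/(1+7), -1/(3+7), ... increasing -> min = -1/8 (n=1).
- So sup = 1/9 (attained at n=2); inf = -1/8 (attained at n=1).
Conclusion: sup(S) = 1/9, attained in S.

1/9


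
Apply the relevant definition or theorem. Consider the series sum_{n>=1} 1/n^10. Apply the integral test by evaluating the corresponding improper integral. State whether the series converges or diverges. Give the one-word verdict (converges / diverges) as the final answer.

Let f(x) = x^(-10). Then f is positive, continuous, and decreasing on [1, infinity), so the integral test applies.
Compute the improper integral int_{1}^infinity f(x) dx:
  antiderivative F(x) = -1/(9*x^9).
  As x -> infinity, F(x) -> 0 (since p = 10 > 1).
  So int = F(infinity) - F(1) = 0 - (-1/9) = 1/9.
  Finite, so by the integral test, the series converges.

converges


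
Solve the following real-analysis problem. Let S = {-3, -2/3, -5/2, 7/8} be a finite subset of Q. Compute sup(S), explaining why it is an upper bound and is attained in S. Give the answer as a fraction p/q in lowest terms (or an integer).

S is finite, so sup(S) = max(S).
Sorted decreasing:
7/8, -2/3, -5/2, -3
The extremum is 7/8.
For every x in S, x <= 7/8. And 7/8 is in S, so it is attained.
Therefore sup(S) = 7/8.

7/8


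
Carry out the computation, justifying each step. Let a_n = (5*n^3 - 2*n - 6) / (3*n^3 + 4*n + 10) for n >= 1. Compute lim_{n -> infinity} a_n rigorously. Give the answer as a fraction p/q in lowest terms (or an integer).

Divide numerator and denominator by n^3, the highest power:
numerator / n^3 = 5 - 2/n^2 - 6/n^3
denominator / n^3 = 3 + 4/n^2 + 10/n^3
As n -> infinity, all terms of the form c/n^k (k >= 1) tend to 0.
So numerator / n^3 -> 5 and denominator / n^3 -> 3.
Therefore lim a_n = 5/3.

5/3


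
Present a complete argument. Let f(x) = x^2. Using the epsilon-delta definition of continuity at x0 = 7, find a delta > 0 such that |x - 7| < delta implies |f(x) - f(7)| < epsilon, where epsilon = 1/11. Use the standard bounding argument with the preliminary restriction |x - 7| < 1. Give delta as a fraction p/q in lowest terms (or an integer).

Factor: |x^2 - (7)^2| = |x - 7| * |x + 7|.
Impose |x - 7| < 1 first. Then |x + 7| = |(x - 7) + 2*(7)| <= |x - 7| + 2*|7| < 1 + 14 = 15.
So |x^2 - (7)^2| < delta * 15.
We need delta * 15 <= 1/11, i.e. delta <= 1/11/15 = 1/165.
Since 1/165 < 1, this is tighter than 1; take delta = 1/165.
So delta = 1/165 works.

1/165


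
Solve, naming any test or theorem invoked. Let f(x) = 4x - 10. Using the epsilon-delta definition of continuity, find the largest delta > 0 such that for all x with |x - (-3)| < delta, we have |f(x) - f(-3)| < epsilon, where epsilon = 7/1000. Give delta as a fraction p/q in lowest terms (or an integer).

We compute f(-3) = 4*(-3) - 10 = -22.
|f(x) - f(-3)| = |4x - 10 - (-22)| = |4(x - (-3))| = 4|x - (-3)|.
We need 4|x - (-3)| < 7/1000, i.e. |x - (-3)| < 7/1000 / 4 = 7/4000.
So any delta <= 7/4000 works. Conversely, if delta > 7/4000, then x = -3 + 7/4000 satisfies |x - (-3)| = 7/4000 < delta but |f(x) - f(-3)| = 4 * 7/4000 = 7/1000, which is not < 7/1000; so no larger delta works.
Hence the largest such delta is 7/4000.

7/4000


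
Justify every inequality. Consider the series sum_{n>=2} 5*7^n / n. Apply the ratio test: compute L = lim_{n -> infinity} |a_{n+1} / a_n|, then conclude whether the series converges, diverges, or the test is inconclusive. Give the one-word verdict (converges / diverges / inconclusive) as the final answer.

Let a_n denote the general term. Form the ratio a_{n+1}/a_n and simplify:
a_{n+1}/a_n = 7*n/(n + 1)
Take the limit as n -> infinity: L = 7.
Since L = 7 > 1 (or L = infinity), the ratio test implies the series diverges.

diverges


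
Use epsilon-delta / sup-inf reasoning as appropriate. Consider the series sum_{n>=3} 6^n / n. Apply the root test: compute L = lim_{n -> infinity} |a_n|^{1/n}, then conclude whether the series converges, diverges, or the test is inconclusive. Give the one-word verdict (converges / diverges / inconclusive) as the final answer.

Let a_n denote the general term. Form |a_n|^(1/n) and simplify:
|a_n|^(1/n) = 6/n^(1/n)
Take the limit as n -> infinity: L = 6.
Since L = 6 > 1, the root test implies divergence.

diverges


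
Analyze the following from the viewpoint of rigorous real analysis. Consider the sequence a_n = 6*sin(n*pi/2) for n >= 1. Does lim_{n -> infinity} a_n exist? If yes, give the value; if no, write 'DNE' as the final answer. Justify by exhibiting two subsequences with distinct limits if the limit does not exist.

Examine the behaviour of a_n along subsequences.
a_{4k+1} = 6*sin(pi/2 + 2k*pi) = 6 -> 6. a_{4k+3} = 6*sin(3pi/2 + 2k*pi) = -6 -> -6.
Since these two subsequential limits are 6 and -6, distinct, the full sequence cannot converge (a convergent sequence has all subsequences tending to the same limit). So lim a_n does not exist.

DNE


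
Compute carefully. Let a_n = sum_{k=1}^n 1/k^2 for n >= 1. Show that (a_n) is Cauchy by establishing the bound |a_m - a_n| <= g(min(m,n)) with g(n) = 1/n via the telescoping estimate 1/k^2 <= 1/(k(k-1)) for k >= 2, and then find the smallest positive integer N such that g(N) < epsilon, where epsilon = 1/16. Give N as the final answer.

For m > n >= 1: |a_m - a_n| = sum_{k=n+1}^m 1/k^2.
Use 1/k^2 <= 1/(k(k-1)) = 1/(k-1) - 1/k for k >= 2:
sum_{k=n+1}^m 1/k^2 <= sum_{k=n+1}^m (1/(k-1) - 1/k) = 1/n - 1/m <= 1/n.
By symmetry the same bound holds with n,m swapped, so |a_m - a_n| <= 1/min(m,n) = g(min(m,n)). Since g(n) -> 0, (a_n) is Cauchy.
Now solve g(N) < 1/16: 1/N < 1/16 <=> N > 1/(1/16) = 16.
The smallest integer strictly greater than 16 is N = 17.
Check: g(17) = 1/17 < 1/16; g(16) = 1/16 >= 1/16. So N = 17.

17


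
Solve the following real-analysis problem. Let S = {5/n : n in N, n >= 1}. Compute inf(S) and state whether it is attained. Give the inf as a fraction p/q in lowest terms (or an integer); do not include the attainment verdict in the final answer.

Analysis:
- Values: 5, 5/2, 5/3, 5/4, ... strictly decreasing.
- The maximum is 5 (n=1); sup = 5 (attained).
- The set is bounded below by 0; 5/n -> 0 so 0 is the greatest lower bound.
- 0 is not in the set, so inf = 0 is not attained.
Conclusion: inf(S) = 0, not attained in S.

0


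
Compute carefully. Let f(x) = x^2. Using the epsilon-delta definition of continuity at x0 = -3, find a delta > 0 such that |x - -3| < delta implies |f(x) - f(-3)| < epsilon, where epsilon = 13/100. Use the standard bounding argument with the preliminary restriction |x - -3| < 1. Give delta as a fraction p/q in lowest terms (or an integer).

Factor: |x^2 - (-3)^2| = |x - -3| * |x + -3|.
Impose |x - -3| < 1 first. Then |x + -3| = |(x - -3) + 2*(-3)| <= |x - -3| + 2*|-3| < 1 + 6 = 7.
So |x^2 - (-3)^2| < delta * 7.
We need delta * 7 <= 13/100, i.e. delta <= 13/100/7 = 13/700.
Since 13/700 < 1, this is tighter than 1; take delta = 13/700.
So delta = 13/700 works.

13/700


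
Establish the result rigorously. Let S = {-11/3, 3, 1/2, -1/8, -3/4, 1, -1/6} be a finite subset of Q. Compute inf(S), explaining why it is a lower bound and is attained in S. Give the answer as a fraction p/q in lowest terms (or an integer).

S is finite, so inf(S) = min(S).
Sorted increasing:
-11/3, -3/4, -1/6, -1/8, 1/2, 1, 3
The extremum is -11/3.
For every x in S, x >= -11/3. And -11/3 is in S, so it is attained.
Therefore inf(S) = -11/3.

-11/3


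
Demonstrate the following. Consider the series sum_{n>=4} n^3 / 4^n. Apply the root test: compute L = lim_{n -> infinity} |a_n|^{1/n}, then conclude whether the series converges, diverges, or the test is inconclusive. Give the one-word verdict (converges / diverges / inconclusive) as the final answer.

Let a_n denote the general term. Form |a_n|^(1/n) and simplify:
|a_n|^(1/n) = n^(3/n)/4
Take the limit as n -> infinity: L = 1/4.
Since L = 1/4 < 1, the root test implies convergence.

converges


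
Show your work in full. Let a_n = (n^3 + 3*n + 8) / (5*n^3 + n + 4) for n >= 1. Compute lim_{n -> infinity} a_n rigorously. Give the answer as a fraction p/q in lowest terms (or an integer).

Divide numerator and denominator by n^3, the highest power:
numerator / n^3 = 1 + 3/n^2 + 8/n^3
denominator / n^3 = 5 + n^(-2) + 4/n^3
As n -> infinity, all terms of the form c/n^k (k >= 1) tend to 0.
So numerator / n^3 -> 1 and denominator / n^3 -> 5.
Therefore lim a_n = 1/5.

1/5


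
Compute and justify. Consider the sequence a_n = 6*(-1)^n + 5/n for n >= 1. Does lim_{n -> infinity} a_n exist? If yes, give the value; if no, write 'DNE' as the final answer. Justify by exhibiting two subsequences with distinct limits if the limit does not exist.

Examine the behaviour of a_n along subsequences.
a_{2k} = 6 + 5/(2k) -> 6. a_{2k+1} = -6 + 5/(2k+1) -> -6.
Since these two subsequential limits are 6 and -6, distinct, the full sequence cannot converge (a convergent sequence has all subsequences tending to the same limit). So lim a_n does not exist.

DNE


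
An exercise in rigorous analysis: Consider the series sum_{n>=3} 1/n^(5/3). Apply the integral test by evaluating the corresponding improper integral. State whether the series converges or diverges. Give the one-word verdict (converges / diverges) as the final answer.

Let f(x) = x^(-5/3). Then f is positive, continuous, and decreasing on [3, infinity), so the integral test applies.
Compute the improper integral int_{3}^infinity f(x) dx:
  antiderivative F(x) = -3/(2*x^(2/3)).
  As x -> infinity, F(x) -> 0 (since p = 5/3 > 1).
  So int = F(infinity) - F(3) = 0 - (-3^(1/3)/2) = 3^(1/3)/2.
  Finite, so by the integral test, the series converges.

converges


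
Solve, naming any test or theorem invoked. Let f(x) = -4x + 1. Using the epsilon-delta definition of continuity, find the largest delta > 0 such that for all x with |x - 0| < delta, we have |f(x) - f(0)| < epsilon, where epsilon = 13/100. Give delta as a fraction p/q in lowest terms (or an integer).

We compute f(0) = -4*(0) + 1 = 1.
|f(x) - f(0)| = |-4x + 1 - (1)| = |-4(x - 0)| = 4|x - 0|.
We need 4|x - 0| < 13/100, i.e. |x - 0| < 13/100 / 4 = 13/400.
So any delta <= 13/400 works. Conversely, if delta > 13/400, then x = 0 + 13/400 satisfies |x - 0| = 13/400 < delta but |f(x) - f(0)| = 4 * 13/400 = 13/100, which is not < 13/100; so no larger delta works.
Hence the largest such delta is 13/400.

13/400


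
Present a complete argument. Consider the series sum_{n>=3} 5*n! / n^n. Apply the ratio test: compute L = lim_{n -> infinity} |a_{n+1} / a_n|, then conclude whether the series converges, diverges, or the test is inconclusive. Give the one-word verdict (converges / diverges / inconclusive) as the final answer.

Let a_n denote the general term. Form the ratio a_{n+1}/a_n and simplify:
a_{n+1}/a_n = (n/(n + 1))^n
Take the limit as n -> infinity: L = exp(-1).
Since L = exp(-1) < 1, the ratio test implies the series converges.

converges


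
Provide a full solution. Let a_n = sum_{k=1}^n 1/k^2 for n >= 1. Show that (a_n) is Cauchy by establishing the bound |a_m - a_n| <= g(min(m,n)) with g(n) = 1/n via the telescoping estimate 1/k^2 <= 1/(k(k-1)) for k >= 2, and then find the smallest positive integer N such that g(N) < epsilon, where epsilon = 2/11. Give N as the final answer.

For m > n >= 1: |a_m - a_n| = sum_{k=n+1}^m 1/k^2.
Use 1/k^2 <= 1/(k(k-1)) = 1/(k-1) - 1/k for k >= 2:
sum_{k=n+1}^m 1/k^2 <= sum_{k=n+1}^m (1/(k-1) - 1/k) = 1/n - 1/m <= 1/n.
By symmetry the same bound holds with n,m swapped, so |a_m - a_n| <= 1/min(m,n) = g(min(m,n)). Since g(n) -> 0, (a_n) is Cauchy.
Now solve g(N) < 2/11: 1/N < 2/11 <=> N > 1/(2/11) = 11/2.
The smallest integer strictly greater than 11/2 is N = 6.
Check: g(6) = 1/6 < 2/11; g(5) = 1/5 >= 2/11. So N = 6.

6


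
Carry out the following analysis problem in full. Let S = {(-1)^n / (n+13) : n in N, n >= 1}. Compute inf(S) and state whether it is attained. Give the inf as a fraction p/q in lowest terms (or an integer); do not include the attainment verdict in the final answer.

Analysis:
- Values: -1/14, 1/15, -1/16, 1/17, -1/18, ...
- Positive terms (even n): 1/(2+13), 1/(4+13), ... decreasing -> max = 1/15 (n=2).
- Negative terms (odd n): -1/(1+13), -1/(3+13), ... increasing -> min = -1/14 (n=1).
- So sup = 1/15 (attained at n=2); inf = -1/14 (attained at n=1).
Conclusion: inf(S) = -1/14, attained in S.

-1/14


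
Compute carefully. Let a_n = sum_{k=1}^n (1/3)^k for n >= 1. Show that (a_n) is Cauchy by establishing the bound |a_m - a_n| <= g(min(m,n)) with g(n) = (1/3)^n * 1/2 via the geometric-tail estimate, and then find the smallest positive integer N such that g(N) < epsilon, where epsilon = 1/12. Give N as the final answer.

For m > n >= 1: |a_m - a_n| = sum_{k=n+1}^m (1/3)^k < sum_{k=n+1}^infinity (1/3)^k = (1/3)^(n+1) / (1 - 1/3) = (1/3)^n * (1/3) * (3/2) = (1/3)^n * 1/2.
So g(n) = (1/3)^n / 2. Since g(n) -> 0, (a_n) is Cauchy.
Now solve g(N) < 1/12: (1/3)^N / 2 < 1/12 <=> 3^N > 1 / (2 * 1/12) = 6.
Check powers of 3: 3^1 = 3 <= 6, 3^2 = 9 > 6.
So the smallest such N is 2. Check: g(2) = 1/(2 * 9) = 1/18 < 1/12.

2


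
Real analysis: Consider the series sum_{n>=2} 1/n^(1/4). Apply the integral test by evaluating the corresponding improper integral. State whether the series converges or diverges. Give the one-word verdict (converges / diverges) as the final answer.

Let f(x) = x^(-1/4). Then f is positive, continuous, and decreasing on [2, infinity), so the integral test applies.
Compute the improper integral int_{2}^infinity f(x) dx:
  antiderivative F(x) = 4*x^(3/4)/3.
  As x -> infinity, F(x) -> infinity (since p = 1/4 < 1).
  So the integral diverges. By the integral test, the series diverges.

diverges


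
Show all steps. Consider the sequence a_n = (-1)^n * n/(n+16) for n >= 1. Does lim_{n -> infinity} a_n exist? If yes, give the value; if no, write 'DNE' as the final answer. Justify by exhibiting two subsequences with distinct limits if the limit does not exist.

Examine the behaviour of a_n along subsequences.
a_{2k} = 2k/(2k+16) -> 1. a_{2k+1} = -(2k+1)/(2k+17) -> -1.
Since these two subsequential limits are 1 and -1, distinct, the full sequence cannot converge (a convergent sequence has all subsequences tending to the same limit). So lim a_n does not exist.

DNE


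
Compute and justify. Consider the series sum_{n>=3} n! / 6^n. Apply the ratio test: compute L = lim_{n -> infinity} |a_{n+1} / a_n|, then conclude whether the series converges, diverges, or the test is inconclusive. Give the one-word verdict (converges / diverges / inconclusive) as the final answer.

Let a_n denote the general term. Form the ratio a_{n+1}/a_n and simplify:
a_{n+1}/a_n = n/6 + 1/6
Take the limit as n -> infinity: L = infinity.
Since L = infinity > 1 (or L = infinity), the ratio test implies the series diverges.

diverges


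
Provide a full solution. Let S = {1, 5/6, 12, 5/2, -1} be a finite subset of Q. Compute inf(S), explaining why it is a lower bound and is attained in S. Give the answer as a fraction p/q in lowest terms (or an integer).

S is finite, so inf(S) = min(S).
Sorted increasing:
-1, 5/6, 1, 5/2, 12
The extremum is -1.
For every x in S, x >= -1. And -1 is in S, so it is attained.
Therefore inf(S) = -1.

-1


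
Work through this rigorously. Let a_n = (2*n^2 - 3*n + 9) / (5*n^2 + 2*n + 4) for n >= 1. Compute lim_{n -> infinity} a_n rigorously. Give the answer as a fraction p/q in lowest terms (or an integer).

Divide numerator and denominator by n^2, the highest power:
numerator / n^2 = 2 - 3/n + 9/n^2
denominator / n^2 = 5 + 2/n + 4/n^2
As n -> infinity, all terms of the form c/n^k (k >= 1) tend to 0.
So numerator / n^2 -> 2 and denominator / n^2 -> 5.
Therefore lim a_n = 2/5.

2/5


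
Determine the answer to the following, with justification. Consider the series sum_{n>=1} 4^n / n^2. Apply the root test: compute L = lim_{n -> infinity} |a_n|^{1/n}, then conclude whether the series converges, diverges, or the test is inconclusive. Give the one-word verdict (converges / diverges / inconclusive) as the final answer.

Let a_n denote the general term. Form |a_n|^(1/n) and simplify:
|a_n|^(1/n) = 4/n^(2/n)
Take the limit as n -> infinity: L = 4.
Since L = 4 > 1, the root test implies divergence.

diverges


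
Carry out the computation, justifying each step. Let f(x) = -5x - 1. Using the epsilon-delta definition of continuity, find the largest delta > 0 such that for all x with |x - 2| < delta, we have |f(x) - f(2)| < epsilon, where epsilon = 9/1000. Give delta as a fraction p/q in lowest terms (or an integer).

We compute f(2) = -5*(2) - 1 = -11.
|f(x) - f(2)| = |-5x - 1 - (-11)| = |-5(x - 2)| = 5|x - 2|.
We need 5|x - 2| < 9/1000, i.e. |x - 2| < 9/1000 / 5 = 9/5000.
So any delta <= 9/5000 works. Conversely, if delta > 9/5000, then x = 2 + 9/5000 satisfies |x - 2| = 9/5000 < delta but |f(x) - f(2)| = 5 * 9/5000 = 9/1000, which is not < 9/1000; so no larger delta works.
Hence the largest such delta is 9/5000.

9/5000


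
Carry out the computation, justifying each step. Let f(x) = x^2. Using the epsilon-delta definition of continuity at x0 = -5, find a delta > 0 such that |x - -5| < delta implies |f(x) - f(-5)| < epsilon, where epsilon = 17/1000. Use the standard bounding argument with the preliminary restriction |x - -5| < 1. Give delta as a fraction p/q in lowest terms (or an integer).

Factor: |x^2 - (-5)^2| = |x - -5| * |x + -5|.
Impose |x - -5| < 1 first. Then |x + -5| = |(x - -5) + 2*(-5)| <= |x - -5| + 2*|-5| < 1 + 10 = 11.
So |x^2 - (-5)^2| < delta * 11.
We need delta * 11 <= 17/1000, i.e. delta <= 17/1000/11 = 17/11000.
Since 17/11000 < 1, this is tighter than 1; take delta = 17/11000.
So delta = 17/11000 works.

17/11000


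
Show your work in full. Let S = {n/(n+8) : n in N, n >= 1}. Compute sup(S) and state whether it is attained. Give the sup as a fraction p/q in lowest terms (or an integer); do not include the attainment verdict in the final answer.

Analysis:
- Values: 1/9, 1/5, 3/11, 1/3, ... strictly increasing.
- Minimum is 1/9 (n=1); inf = 1/9 (attained).
- n/(n+8) = 1 - 8/(n+8) -> 1 from below as n -> infinity, and never equals 1.
- So sup = 1 (not attained).
Conclusion: sup(S) = 1, not attained in S.

1


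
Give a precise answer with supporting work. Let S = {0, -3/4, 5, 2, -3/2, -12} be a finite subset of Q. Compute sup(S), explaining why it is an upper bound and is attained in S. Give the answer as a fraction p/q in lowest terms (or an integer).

S is finite, so sup(S) = max(S).
Sorted decreasing:
5, 2, 0, -3/4, -3/2, -12
The extremum is 5.
For every x in S, x <= 5. And 5 is in S, so it is attained.
Therefore sup(S) = 5.

5


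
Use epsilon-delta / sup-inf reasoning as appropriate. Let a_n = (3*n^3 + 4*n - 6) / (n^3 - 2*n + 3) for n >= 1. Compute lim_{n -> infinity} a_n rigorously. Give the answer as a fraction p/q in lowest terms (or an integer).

Divide numerator and denominator by n^3, the highest power:
numerator / n^3 = 3 + 4/n^2 - 6/n^3
denominator / n^3 = 1 - 2/n^2 + 3/n^3
As n -> infinity, all terms of the form c/n^k (k >= 1) tend to 0.
So numerator / n^3 -> 3 and denominator / n^3 -> 1.
Therefore lim a_n = 3.

3


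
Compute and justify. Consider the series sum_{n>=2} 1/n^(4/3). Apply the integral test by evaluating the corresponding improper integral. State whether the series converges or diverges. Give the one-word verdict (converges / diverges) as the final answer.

Let f(x) = x^(-4/3). Then f is positive, continuous, and decreasing on [2, infinity), so the integral test applies.
Compute the improper integral int_{2}^infinity f(x) dx:
  antiderivative F(x) = -3/x^(1/3).
  As x -> infinity, F(x) -> 0 (since p = 4/3 > 1).
  So int = F(infinity) - F(2) = 0 - (-3*2^(2/3)/2) = 3*2^(2/3)/2.
  Finite, so by the integral test, the series converges.

converges


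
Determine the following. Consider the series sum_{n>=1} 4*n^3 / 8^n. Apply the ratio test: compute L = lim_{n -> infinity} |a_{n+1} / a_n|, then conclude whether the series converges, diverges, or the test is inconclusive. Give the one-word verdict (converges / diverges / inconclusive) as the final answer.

Let a_n denote the general term. Form the ratio a_{n+1}/a_n and simplify:
a_{n+1}/a_n = (n + 1)^3/(8*n^3)
Take the limit as n -> infinity: L = 1/8.
Since L = 1/8 < 1, the ratio test implies the series converges.

converges


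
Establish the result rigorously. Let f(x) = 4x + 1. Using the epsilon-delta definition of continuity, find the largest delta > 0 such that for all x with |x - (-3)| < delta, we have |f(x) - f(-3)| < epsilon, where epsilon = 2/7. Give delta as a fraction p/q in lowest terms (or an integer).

We compute f(-3) = 4*(-3) + 1 = -11.
|f(x) - f(-3)| = |4x + 1 - (-11)| = |4(x - (-3))| = 4|x - (-3)|.
We need 4|x - (-3)| < 2/7, i.e. |x - (-3)| < 2/7 / 4 = 1/14.
So any delta <= 1/14 works. Conversely, if delta > 1/14, then x = -3 + 1/14 satisfies |x - (-3)| = 1/14 < delta but |f(x) - f(-3)| = 4 * 1/14 = 2/7, which is not < 2/7; so no larger delta works.
Hence the largest such delta is 1/14.

1/14


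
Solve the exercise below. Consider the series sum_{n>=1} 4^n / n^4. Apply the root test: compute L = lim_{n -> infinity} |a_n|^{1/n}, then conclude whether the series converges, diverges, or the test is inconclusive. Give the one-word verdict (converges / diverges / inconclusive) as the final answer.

Let a_n denote the general term. Form |a_n|^(1/n) and simplify:
|a_n|^(1/n) = 4/n^(4/n)
Take the limit as n -> infinity: L = 4.
Since L = 4 > 1, the root test implies divergence.

diverges


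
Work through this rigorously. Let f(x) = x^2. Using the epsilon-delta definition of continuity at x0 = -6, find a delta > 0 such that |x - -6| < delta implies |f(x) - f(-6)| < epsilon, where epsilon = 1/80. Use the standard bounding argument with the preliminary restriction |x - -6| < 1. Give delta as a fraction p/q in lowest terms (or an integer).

Factor: |x^2 - (-6)^2| = |x - -6| * |x + -6|.
Impose |x - -6| < 1 first. Then |x + -6| = |(x - -6) + 2*(-6)| <= |x - -6| + 2*|-6| < 1 + 12 = 13.
So |x^2 - (-6)^2| < delta * 13.
We need delta * 13 <= 1/80, i.e. delta <= 1/80/13 = 1/1040.
Since 1/1040 < 1, this is tighter than 1; take delta = 1/1040.
So delta = 1/1040 works.

1/1040


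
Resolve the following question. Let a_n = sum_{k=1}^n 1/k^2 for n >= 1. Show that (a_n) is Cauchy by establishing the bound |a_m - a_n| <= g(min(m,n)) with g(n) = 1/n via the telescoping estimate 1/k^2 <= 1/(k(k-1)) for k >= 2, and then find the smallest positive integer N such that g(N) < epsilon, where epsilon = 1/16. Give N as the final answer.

For m > n >= 1: |a_m - a_n| = sum_{k=n+1}^m 1/k^2.
Use 1/k^2 <= 1/(k(k-1)) = 1/(k-1) - 1/k for k >= 2:
sum_{k=n+1}^m 1/k^2 <= sum_{k=n+1}^m (1/(k-1) - 1/k) = 1/n - 1/m <= 1/n.
By symmetry the same bound holds with n,m swapped, so |a_m - a_n| <= 1/min(m,n) = g(min(m,n)). Since g(n) -> 0, (a_n) is Cauchy.
Now solve g(N) < 1/16: 1/N < 1/16 <=> N > 1/(1/16) = 16.
The smallest integer strictly greater than 16 is N = 17.
Check: g(17) = 1/17 < 1/16; g(16) = 1/16 >= 1/16. So N = 17.

17


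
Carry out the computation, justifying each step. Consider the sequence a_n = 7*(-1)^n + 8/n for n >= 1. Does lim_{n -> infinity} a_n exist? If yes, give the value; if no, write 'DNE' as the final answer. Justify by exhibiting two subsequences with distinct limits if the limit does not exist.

Examine the behaviour of a_n along subsequences.
a_{2k} = 7 + 8/(2k) -> 7. a_{2k+1} = -7 + 8/(2k+1) -> -7.
Since these two subsequential limits are 7 and -7, distinct, the full sequence cannot converge (a convergent sequence has all subsequences tending to the same limit). So lim a_n does not exist.

DNE


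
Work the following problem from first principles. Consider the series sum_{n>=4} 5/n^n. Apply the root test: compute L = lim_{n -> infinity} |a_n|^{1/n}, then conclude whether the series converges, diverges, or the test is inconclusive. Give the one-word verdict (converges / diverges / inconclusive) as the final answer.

Let a_n denote the general term. Form |a_n|^(1/n) and simplify:
|a_n|^(1/n) = 5^(1/n)/n
Take the limit as n -> infinity: L = 0.
Since L = 0 < 1, the root test implies convergence.

converges


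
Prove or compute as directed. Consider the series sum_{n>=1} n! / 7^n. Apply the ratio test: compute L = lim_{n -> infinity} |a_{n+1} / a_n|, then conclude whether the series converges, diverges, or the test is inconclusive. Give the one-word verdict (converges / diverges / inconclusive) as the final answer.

Let a_n denote the general term. Form the ratio a_{n+1}/a_n and simplify:
a_{n+1}/a_n = n/7 + 1/7
Take the limit as n -> infinity: L = infinity.
Since L = infinity > 1 (or L = infinity), the ratio test implies the series diverges.

diverges


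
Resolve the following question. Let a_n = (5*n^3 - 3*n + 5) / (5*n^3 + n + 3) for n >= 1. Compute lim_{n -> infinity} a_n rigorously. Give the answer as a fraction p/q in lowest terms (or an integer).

Divide numerator and denominator by n^3, the highest power:
numerator / n^3 = 5 - 3/n^2 + 5/n^3
denominator / n^3 = 5 + n^(-2) + 3/n^3
As n -> infinity, all terms of the form c/n^k (k >= 1) tend to 0.
So numerator / n^3 -> 5 and denominator / n^3 -> 5.
Therefore lim a_n = 1.

1


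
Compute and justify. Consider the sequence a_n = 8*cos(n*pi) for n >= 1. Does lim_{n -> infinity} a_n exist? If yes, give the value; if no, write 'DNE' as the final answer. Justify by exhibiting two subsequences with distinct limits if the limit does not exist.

Examine the behaviour of a_n along subsequences.
cos(n*pi) = (-1)^n, so a_n = 8*(-1)^n. a_{2k} = 8 -> 8. a_{2k+1} = -8 -> -8.
Since these two subsequential limits are 8 and -8, distinct, the full sequence cannot converge (a convergent sequence has all subsequences tending to the same limit). So lim a_n does not exist.

DNE


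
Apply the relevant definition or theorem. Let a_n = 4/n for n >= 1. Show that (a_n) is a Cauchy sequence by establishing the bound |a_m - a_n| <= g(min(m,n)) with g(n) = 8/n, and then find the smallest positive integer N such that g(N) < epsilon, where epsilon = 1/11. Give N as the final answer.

For any m, n >= 1, by the triangle inequality:
|a_m - a_n| = |4/m - 4/n| <= 4*1/m + 4*1/n <= 8/min(m,n).
So g(n) = 8/n bounds the Cauchy difference. Since g(n) -> 0, (a_n) is Cauchy.
Now solve g(N) < 1/11: 8/N < 1/11 <=> N > 8 / (1/11) = 88.
The smallest integer strictly greater than 88 is N = 89.
Check: g(89) = 8/89 = 8/89 < 1/11; g(88) = 1/11 >= 1/11. So N = 89.

89


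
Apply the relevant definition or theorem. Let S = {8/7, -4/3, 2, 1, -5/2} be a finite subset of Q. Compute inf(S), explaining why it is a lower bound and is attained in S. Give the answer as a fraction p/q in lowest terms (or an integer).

S is finite, so inf(S) = min(S).
Sorted increasing:
-5/2, -4/3, 1, 8/7, 2
The extremum is -5/2.
For every x in S, x >= -5/2. And -5/2 is in S, so it is attained.
Therefore inf(S) = -5/2.

-5/2


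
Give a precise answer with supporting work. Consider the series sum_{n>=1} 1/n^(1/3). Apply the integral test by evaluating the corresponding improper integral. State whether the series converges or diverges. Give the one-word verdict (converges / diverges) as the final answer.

Let f(x) = x^(-1/3). Then f is positive, continuous, and decreasing on [1, infinity), so the integral test applies.
Compute the improper integral int_{1}^infinity f(x) dx:
  antiderivative F(x) = 3*x^(2/3)/2.
  As x -> infinity, F(x) -> infinity (since p = 1/3 < 1).
  So the integral diverges. By the integral test, the series diverges.

diverges


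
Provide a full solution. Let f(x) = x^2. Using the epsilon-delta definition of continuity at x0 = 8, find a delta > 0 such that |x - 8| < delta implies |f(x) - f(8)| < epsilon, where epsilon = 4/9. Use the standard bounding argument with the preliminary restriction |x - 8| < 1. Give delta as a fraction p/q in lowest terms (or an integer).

Factor: |x^2 - (8)^2| = |x - 8| * |x + 8|.
Impose |x - 8| < 1 first. Then |x + 8| = |(x - 8) + 2*(8)| <= |x - 8| + 2*|8| < 1 + 16 = 17.
So |x^2 - (8)^2| < delta * 17.
We need delta * 17 <= 4/9, i.e. delta <= 4/9/17 = 4/153.
Since 4/153 < 1, this is tighter than 1; take delta = 4/153.
So delta = 4/153 works.

4/153


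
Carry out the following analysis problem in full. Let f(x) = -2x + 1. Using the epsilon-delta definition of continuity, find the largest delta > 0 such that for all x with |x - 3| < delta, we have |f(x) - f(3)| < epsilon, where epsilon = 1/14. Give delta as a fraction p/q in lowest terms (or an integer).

We compute f(3) = -2*(3) + 1 = -5.
|f(x) - f(3)| = |-2x + 1 - (-5)| = |-2(x - 3)| = 2|x - 3|.
We need 2|x - 3| < 1/14, i.e. |x - 3| < 1/14 / 2 = 1/28.
So any delta <= 1/28 works. Conversely, if delta > 1/28, then x = 3 + 1/28 satisfies |x - 3| = 1/28 < delta but |f(x) - f(3)| = 2 * 1/28 = 1/14, which is not < 1/14; so no larger delta works.
Hence the largest such delta is 1/28.

1/28


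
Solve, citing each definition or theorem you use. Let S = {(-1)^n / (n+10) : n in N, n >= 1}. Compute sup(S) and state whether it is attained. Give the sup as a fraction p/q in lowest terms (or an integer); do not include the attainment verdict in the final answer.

Analysis:
- Values: -1/11, 1/12, -1/13, 1/14, -1/15, ...
- Positive terms (even n): 1/(2+10), 1/(4+10), ... decreasing -> max = 1/12 (n=2).
- Negative terms (odd n): -1/(1+10), -1/(3+10), ... increasing -> min = -1/11 (n=1).
- So sup = 1/12 (attained at n=2); inf = -1/11 (attained at n=1).
Conclusion: sup(S) = 1/12, attained in S.

1/12


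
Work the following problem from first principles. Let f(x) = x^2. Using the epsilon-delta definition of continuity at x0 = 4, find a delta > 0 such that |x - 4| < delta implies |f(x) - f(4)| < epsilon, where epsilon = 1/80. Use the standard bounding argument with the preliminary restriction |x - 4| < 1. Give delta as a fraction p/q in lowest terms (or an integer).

Factor: |x^2 - (4)^2| = |x - 4| * |x + 4|.
Impose |x - 4| < 1 first. Then |x + 4| = |(x - 4) + 2*(4)| <= |x - 4| + 2*|4| < 1 + 8 = 9.
So |x^2 - (4)^2| < delta * 9.
We need delta * 9 <= 1/80, i.e. delta <= 1/80/9 = 1/720.
Since 1/720 < 1, this is tighter than 1; take delta = 1/720.
So delta = 1/720 works.

1/720


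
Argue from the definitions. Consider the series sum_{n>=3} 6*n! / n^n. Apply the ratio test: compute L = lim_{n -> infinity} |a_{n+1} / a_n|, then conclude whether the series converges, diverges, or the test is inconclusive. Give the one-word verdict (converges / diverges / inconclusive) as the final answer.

Let a_n denote the general term. Form the ratio a_{n+1}/a_n and simplify:
a_{n+1}/a_n = (n/(n + 1))^n
Take the limit as n -> infinity: L = exp(-1).
Since L = exp(-1) < 1, the ratio test implies the series converges.

converges


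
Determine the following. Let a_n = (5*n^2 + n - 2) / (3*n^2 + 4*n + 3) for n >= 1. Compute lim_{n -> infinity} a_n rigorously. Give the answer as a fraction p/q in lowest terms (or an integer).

Divide numerator and denominator by n^2, the highest power:
numerator / n^2 = 5 + 1/n - 2/n^2
denominator / n^2 = 3 + 4/n + 3/n^2
As n -> infinity, all terms of the form c/n^k (k >= 1) tend to 0.
So numerator / n^2 -> 5 and denominator / n^2 -> 3.
Therefore lim a_n = 5/3.

5/3


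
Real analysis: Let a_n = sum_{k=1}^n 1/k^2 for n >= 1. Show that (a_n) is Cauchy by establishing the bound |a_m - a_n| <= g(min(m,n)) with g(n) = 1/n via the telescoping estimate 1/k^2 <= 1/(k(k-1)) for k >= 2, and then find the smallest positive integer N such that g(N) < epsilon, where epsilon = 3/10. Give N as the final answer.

For m > n >= 1: |a_m - a_n| = sum_{k=n+1}^m 1/k^2.
Use 1/k^2 <= 1/(k(k-1)) = 1/(k-1) - 1/k for k >= 2:
sum_{k=n+1}^m 1/k^2 <= sum_{k=n+1}^m (1/(k-1) - 1/k) = 1/n - 1/m <= 1/n.
By symmetry the same bound holds with n,m swapped, so |a_m - a_n| <= 1/min(m,n) = g(min(m,n)). Since g(n) -> 0, (a_n) is Cauchy.
Now solve g(N) < 3/10: 1/N < 3/10 <=> N > 1/(3/10) = 10/3.
The smallest integer strictly greater than 10/3 is N = 4.
Check: g(4) = 1/4 < 3/10; g(3) = 1/3 >= 3/10. So N = 4.

4


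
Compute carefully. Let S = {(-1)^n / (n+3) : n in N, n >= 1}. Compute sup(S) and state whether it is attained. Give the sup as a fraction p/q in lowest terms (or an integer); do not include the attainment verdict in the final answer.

Analysis:
- Values: -1/4, 1/5, -1/6, 1/7, -1/8, ...
- Positive terms (even n): 1/(2+3), 1/(4+3), ... decreasing -> max = 1/5 (n=2).
- Negative terms (odd n): -1/(1+3), -1/(3+3), ... increasing -> min = -1/4 (n=1).
- So sup = 1/5 (attained at n=2); inf = -1/4 (attained at n=1).
Conclusion: sup(S) = 1/5, attained in S.

1/5


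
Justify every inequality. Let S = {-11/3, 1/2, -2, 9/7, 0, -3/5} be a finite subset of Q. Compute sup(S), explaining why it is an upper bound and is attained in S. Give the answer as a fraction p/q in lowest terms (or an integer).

S is finite, so sup(S) = max(S).
Sorted decreasing:
9/7, 1/2, 0, -3/5, -2, -11/3
The extremum is 9/7.
For every x in S, x <= 9/7. And 9/7 is in S, so it is attained.
Therefore sup(S) = 9/7.

9/7


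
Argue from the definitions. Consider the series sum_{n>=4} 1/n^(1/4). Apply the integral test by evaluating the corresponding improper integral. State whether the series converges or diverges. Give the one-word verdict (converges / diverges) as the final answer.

Let f(x) = x^(-1/4). Then f is positive, continuous, and decreasing on [4, infinity), so the integral test applies.
Compute the improper integral int_{4}^infinity f(x) dx:
  antiderivative F(x) = 4*x^(3/4)/3.
  As x -> infinity, F(x) -> infinity (since p = 1/4 < 1).
  So the integral diverges. By the integral test, the series diverges.

diverges


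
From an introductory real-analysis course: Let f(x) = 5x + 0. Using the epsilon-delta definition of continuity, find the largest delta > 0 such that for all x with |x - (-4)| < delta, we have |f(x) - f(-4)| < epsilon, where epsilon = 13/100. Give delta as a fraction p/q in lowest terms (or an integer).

We compute f(-4) = 5*(-4) + 0 = -20.
|f(x) - f(-4)| = |5x + 0 - (-20)| = |5(x - (-4))| = 5|x - (-4)|.
We need 5|x - (-4)| < 13/100, i.e. |x - (-4)| < 13/100 / 5 = 13/500.
So any delta <= 13/500 works. Conversely, if delta > 13/500, then x = -4 + 13/500 satisfies |x - (-4)| = 13/500 < delta but |f(x) - f(-4)| = 5 * 13/500 = 13/100, which is not < 13/100; so no larger delta works.
Hence the largest such delta is 13/500.

13/500


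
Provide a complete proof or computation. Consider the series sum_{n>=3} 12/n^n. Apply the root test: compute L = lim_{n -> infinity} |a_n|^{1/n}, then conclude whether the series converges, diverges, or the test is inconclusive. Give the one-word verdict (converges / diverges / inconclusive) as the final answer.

Let a_n denote the general term. Form |a_n|^(1/n) and simplify:
|a_n|^(1/n) = 12^(1/n)/n
Take the limit as n -> infinity: L = 0.
Since L = 0 < 1, the root test implies convergence.

converges


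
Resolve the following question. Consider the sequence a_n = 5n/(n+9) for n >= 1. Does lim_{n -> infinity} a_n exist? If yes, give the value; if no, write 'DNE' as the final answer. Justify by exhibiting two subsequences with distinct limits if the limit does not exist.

Examine the behaviour of a_n along subsequences.
Even-n subsequence a_{2k} = 5(2k)/(2k+9) -> 5. Odd-n subsequence a_{2k+1} = 5(2k+1)/(2k+10) -> 5. Both tend to 5, which suggests the limit is 5; verify directly.
|a_n - 5| = |5n - 5(n+9)| / (n+9) = 45/(n+9) < 45/n for every n >= 1.
Given epsilon > 0, choose a positive integer N > 45/epsilon. Then for all n >= N, |a_n - 5| < 45/n <= 45/N < epsilon.
So by the definition of the limit, lim a_n exists and equals 5.

5


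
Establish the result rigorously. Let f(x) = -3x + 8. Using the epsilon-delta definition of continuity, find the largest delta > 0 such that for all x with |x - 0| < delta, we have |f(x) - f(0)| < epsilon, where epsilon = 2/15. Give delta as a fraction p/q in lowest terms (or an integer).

We compute f(0) = -3*(0) + 8 = 8.
|f(x) - f(0)| = |-3x + 8 - (8)| = |-3(x - 0)| = 3|x - 0|.
We need 3|x - 0| < 2/15, i.e. |x - 0| < 2/15 / 3 = 2/45.
So any delta <= 2/45 works. Conversely, if delta > 2/45, then x = 0 + 2/45 satisfies |x - 0| = 2/45 < delta but |f(x) - f(0)| = 3 * 2/45 = 2/15, which is not < 2/15; so no larger delta works.
Hence the largest such delta is 2/45.

2/45


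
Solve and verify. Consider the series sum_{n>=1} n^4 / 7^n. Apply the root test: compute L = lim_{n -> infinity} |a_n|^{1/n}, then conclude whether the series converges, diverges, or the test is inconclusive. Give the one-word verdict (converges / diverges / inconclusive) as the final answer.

Let a_n denote the general term. Form |a_n|^(1/n) and simplify:
|a_n|^(1/n) = n^(4/n)/7
Take the limit as n -> infinity: L = 1/7.
Since L = 1/7 < 1, the root test implies convergence.

converges


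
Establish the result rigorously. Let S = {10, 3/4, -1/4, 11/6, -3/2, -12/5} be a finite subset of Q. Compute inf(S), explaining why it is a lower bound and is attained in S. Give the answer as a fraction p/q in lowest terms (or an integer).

S is finite, so inf(S) = min(S).
Sorted increasing:
-12/5, -3/2, -1/4, 3/4, 11/6, 10
The extremum is -12/5.
For every x in S, x >= -12/5. And -12/5 is in S, so it is attained.
Therefore inf(S) = -12/5.

-12/5


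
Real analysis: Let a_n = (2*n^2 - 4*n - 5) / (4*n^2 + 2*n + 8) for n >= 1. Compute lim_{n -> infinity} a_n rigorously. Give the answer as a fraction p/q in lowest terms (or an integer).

Divide numerator and denominator by n^2, the highest power:
numerator / n^2 = 2 - 4/n - 5/n^2
denominator / n^2 = 4 + 2/n + 8/n^2
As n -> infinity, all terms of the form c/n^k (k >= 1) tend to 0.
So numerator / n^2 -> 2 and denominator / n^2 -> 4.
Therefore lim a_n = 1/2.

1/2


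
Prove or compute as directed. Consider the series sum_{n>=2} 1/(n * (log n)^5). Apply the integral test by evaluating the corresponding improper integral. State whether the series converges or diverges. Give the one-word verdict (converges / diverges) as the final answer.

Let f(x) = 1/(x*log(x)^5). Then f is positive, continuous, and decreasing on [2, infinity), so the integral test applies.
Compute the improper integral int_{2}^infinity f(x) dx:
  antiderivative F(x) = -1/(4*log(x)^4).
  F(x) -> 0 as x -> infinity.  int = 0 - F(2) = 1/(4*log(2)^4) < infinity. By the integral test, the series converges.

converges


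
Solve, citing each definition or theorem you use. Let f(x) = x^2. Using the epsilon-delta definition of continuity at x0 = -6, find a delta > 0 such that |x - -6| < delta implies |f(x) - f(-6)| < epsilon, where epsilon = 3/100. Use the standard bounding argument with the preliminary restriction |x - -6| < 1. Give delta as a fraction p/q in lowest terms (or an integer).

Factor: |x^2 - (-6)^2| = |x - -6| * |x + -6|.
Impose |x - -6| < 1 first. Then |x + -6| = |(x - -6) + 2*(-6)| <= |x - -6| + 2*|-6| < 1 + 12 = 13.
So |x^2 - (-6)^2| < delta * 13.
We need delta * 13 <= 3/100, i.e. delta <= 3/100/13 = 3/1300.
Since 3/1300 < 1, this is tighter than 1; take delta = 3/1300.
So delta = 3/1300 works.

3/1300


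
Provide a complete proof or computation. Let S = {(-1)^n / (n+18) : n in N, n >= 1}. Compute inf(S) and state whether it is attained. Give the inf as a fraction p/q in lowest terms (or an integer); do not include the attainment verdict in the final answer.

Analysis:
- Values: -1/19, 1/20, -1/21, 1/22, -1/23, ...
- Positive terms (even n): 1/(2+18), 1/(4+18), ... decreasing -> max = 1/20 (n=2).
- Negative terms (odd n): -1/(1+18), -1/(3+18), ... increasing -> min = -1/19 (n=1).
- So sup = 1/20 (attained at n=2); inf = -1/19 (attained at n=1).
Conclusion: inf(S) = -1/19, attained in S.

-1/19
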